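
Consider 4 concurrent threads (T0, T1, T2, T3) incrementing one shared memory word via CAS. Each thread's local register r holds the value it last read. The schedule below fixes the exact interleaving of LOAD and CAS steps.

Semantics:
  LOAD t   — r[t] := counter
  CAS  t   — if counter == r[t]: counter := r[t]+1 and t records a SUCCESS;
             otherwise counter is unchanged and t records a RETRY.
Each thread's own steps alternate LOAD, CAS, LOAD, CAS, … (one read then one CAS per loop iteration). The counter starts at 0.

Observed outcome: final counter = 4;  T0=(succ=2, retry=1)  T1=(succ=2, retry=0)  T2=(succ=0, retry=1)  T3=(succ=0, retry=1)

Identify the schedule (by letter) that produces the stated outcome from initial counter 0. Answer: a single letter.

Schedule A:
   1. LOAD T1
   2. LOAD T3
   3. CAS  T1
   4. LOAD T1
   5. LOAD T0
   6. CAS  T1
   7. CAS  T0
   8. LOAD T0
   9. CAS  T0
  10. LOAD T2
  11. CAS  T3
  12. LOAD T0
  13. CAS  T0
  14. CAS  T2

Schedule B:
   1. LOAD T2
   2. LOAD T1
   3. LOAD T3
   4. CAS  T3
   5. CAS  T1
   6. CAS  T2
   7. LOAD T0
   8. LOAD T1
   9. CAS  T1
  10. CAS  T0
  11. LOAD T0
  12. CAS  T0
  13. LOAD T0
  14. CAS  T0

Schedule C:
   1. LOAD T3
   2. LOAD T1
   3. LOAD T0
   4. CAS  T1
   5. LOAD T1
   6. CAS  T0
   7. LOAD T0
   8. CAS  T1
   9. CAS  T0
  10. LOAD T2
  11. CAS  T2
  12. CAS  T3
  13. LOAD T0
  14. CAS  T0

A

Tracing schedule A:
T1 LOAD — after: cnt=0, r=0 — load
T3 LOAD — after: cnt=0, r=0 — load
T1 CAS — after: cnt=1, r=0 — ok
T1 LOAD — after: cnt=1, r=1 — load
T0 LOAD — after: cnt=1, r=1 — load
T1 CAS — after: cnt=2, r=1 — ok
T0 CAS — after: cnt=2, r=1 — retry
T0 LOAD — after: cnt=2, r=2 — load
T0 CAS — after: cnt=3, r=2 — ok
T2 LOAD — after: cnt=3, r=3 — load
T3 CAS — after: cnt=3, r=0 — retry
T0 LOAD — after: cnt=3, r=3 — load
T0 CAS — after: cnt=4, r=3 — ok
T2 CAS — after: cnt=4, r=3 — retry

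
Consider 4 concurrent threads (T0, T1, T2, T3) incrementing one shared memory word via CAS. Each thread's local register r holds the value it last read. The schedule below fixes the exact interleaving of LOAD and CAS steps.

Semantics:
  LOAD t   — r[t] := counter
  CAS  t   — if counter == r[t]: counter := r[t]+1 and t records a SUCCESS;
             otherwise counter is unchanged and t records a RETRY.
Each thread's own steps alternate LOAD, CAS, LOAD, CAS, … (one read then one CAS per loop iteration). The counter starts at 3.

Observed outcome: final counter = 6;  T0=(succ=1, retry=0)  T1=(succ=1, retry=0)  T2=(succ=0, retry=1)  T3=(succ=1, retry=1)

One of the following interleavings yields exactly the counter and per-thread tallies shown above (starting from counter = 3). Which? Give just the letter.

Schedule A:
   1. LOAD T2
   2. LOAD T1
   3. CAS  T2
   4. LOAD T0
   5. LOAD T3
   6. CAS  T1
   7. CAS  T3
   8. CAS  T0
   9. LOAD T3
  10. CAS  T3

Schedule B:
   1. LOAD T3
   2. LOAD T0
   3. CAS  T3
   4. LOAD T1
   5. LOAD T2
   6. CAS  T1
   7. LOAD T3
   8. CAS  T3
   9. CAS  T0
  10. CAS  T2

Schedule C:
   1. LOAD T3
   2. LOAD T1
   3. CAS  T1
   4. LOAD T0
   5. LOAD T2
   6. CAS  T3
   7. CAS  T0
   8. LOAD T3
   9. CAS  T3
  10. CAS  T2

Run C:
1. LOAD T3 → mem=3 r[T3]=3 [LOAD]
2. LOAD T1 → mem=3 r[T1]=3 [LOAD]
3. CAS T1 → mem=4 r[T1]=3 [OK]
4. LOAD T0 → mem=4 r[T0]=4 [LOAD]
5. LOAD T2 → mem=4 r[T2]=4 [LOAD]
6. CAS T3 → mem=4 r[T3]=3 [RETRY]
7. CAS T0 → mem=5 r[T0]=4 [OK]
8. LOAD T3 → mem=5 r[T3]=5 [LOAD]
9. CAS T3 → mem=6 r[T3]=5 [OK]
10. CAS T2 → mem=6 r[T2]=4 [RETRY]

C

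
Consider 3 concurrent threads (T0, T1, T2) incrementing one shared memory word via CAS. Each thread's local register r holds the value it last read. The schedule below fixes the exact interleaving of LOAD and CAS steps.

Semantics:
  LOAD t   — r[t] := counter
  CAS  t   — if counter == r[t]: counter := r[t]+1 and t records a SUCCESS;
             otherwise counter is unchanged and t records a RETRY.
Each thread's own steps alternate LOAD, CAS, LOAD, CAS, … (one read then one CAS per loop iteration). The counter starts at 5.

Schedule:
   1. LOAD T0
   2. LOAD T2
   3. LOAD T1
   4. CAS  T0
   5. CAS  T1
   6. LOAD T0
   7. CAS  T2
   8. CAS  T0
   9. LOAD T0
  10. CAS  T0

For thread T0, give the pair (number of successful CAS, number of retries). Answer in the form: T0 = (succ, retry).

T0 = (3, 0)

#1 T0 reads 5
#2 T2 reads 5
#3 T1 reads 5
#4 T0 CAS(5→6) writes; counter now 6
#5 T1 CAS(5→6) fails; counter now 6
#6 T0 reads 6
#7 T2 CAS(5→6) fails; counter now 6
#8 T0 CAS(6→7) writes; counter now 7
#9 T0 reads 7
#10 T0 CAS(7→8) writes; counter now 8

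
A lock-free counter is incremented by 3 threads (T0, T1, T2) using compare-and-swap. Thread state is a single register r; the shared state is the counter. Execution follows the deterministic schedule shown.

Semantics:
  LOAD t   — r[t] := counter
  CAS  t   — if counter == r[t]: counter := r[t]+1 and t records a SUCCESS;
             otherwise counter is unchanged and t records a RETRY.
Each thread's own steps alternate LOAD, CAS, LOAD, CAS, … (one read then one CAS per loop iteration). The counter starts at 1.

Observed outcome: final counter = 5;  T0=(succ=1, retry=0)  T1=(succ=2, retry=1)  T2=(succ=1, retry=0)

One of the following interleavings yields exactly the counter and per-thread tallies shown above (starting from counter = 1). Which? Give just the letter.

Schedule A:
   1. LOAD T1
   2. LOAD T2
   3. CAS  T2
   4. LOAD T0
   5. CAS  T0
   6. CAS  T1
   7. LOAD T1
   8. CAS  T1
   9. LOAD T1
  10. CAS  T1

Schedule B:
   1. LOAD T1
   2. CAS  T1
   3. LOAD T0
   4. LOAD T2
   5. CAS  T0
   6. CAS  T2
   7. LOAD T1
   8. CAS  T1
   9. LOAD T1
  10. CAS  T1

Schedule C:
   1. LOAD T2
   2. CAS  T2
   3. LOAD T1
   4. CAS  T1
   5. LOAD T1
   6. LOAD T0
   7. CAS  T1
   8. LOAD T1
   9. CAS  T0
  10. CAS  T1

A

Run A:
#1 T1 reads 1
#2 T2 reads 1
#3 T2 CAS(1→2) writes; counter now 2
#4 T0 reads 2
#5 T0 CAS(2→3) writes; counter now 3
#6 T1 CAS(1→2) fails; counter now 3
#7 T1 reads 3
#8 T1 CAS(3→4) writes; counter now 4
#9 T1 reads 4
#10 T1 CAS(4→5) writes; counter now 5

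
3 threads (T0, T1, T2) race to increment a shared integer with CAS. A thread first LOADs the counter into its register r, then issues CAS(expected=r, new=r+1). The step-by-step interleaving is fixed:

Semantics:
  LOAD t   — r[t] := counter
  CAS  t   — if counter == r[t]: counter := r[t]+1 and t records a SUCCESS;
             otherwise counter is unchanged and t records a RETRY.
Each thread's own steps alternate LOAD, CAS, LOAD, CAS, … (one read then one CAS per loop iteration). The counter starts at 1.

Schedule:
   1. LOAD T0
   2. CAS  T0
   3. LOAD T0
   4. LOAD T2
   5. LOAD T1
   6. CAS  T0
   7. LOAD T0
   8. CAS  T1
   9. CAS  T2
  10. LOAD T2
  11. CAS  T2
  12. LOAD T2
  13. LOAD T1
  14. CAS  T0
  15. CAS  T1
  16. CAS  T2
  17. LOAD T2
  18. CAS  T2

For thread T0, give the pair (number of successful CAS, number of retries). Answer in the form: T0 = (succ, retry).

T0 = (2, 1)

#1 T0 reads 1
#2 T0 CAS(1→2) writes; counter now 2
#3 T0 reads 2
#4 T2 reads 2
#5 T1 reads 2
#6 T0 CAS(2→3) writes; counter now 3
#7 T0 reads 3
#8 T1 CAS(2→3) fails; counter now 3
#9 T2 CAS(2→3) fails; counter now 3
#10 T2 reads 3
#11 T2 CAS(3→4) writes; counter now 4
#12 T2 reads 4
#13 T1 reads 4
#14 T0 CAS(3→4) fails; counter now 4
#15 T1 CAS(4→5) writes; counter now 5
#16 T2 CAS(4→5) fails; counter now 5
#17 T2 reads 5
#18 T2 CAS(5→6) writes; counter now 6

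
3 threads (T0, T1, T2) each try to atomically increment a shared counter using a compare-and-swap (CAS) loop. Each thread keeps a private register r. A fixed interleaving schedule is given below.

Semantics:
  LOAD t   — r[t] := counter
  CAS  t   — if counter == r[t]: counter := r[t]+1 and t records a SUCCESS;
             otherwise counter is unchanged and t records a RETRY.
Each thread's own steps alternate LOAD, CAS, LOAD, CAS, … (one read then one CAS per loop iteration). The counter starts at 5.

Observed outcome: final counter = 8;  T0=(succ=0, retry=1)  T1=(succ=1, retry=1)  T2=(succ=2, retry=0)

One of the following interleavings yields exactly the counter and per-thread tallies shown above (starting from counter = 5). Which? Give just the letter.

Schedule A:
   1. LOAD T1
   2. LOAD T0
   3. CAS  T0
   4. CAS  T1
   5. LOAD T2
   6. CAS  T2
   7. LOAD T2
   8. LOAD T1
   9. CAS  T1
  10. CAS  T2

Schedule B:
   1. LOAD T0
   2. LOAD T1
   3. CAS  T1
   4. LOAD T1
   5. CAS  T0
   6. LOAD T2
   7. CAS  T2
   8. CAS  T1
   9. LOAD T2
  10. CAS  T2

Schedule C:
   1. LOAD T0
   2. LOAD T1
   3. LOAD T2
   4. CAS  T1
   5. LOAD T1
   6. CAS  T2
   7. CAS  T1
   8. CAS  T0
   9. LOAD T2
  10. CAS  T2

B

Run B:
T0 LOAD — after: cnt=5, r=5 — load
T1 LOAD — after: cnt=5, r=5 — load
T1 CAS — after: cnt=6, r=5 — ok
T1 LOAD — after: cnt=6, r=6 — load
T0 CAS — after: cnt=6, r=5 — retry
T2 LOAD — after: cnt=6, r=6 — load
T2 CAS — after: cnt=7, r=6 — ok
T1 CAS — after: cnt=7, r=6 — retry
T2 LOAD — after: cnt=7, r=7 — load
T2 CAS — after: cnt=8, r=7 — ok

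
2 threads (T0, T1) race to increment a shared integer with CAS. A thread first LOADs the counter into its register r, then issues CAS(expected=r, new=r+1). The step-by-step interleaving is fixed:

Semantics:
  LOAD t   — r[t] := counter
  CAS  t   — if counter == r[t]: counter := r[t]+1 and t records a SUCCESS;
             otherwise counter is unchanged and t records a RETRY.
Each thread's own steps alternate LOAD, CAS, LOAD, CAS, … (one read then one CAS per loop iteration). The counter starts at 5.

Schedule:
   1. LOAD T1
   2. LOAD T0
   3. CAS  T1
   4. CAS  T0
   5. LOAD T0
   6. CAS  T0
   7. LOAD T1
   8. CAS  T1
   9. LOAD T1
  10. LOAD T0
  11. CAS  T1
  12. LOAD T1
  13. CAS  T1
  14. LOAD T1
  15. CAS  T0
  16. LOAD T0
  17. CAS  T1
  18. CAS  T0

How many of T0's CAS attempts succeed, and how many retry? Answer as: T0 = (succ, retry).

T0 = (1, 3)

1. LOAD T1 → mem=5 r[T1]=5 [LOAD]
2. LOAD T0 → mem=5 r[T0]=5 [LOAD]
3. CAS T1 → mem=6 r[T1]=5 [OK]
4. CAS T0 → mem=6 r[T0]=5 [RETRY]
5. LOAD T0 → mem=6 r[T0]=6 [LOAD]
6. CAS T0 → mem=7 r[T0]=6 [OK]
7. LOAD T1 → mem=7 r[T1]=7 [LOAD]
8. CAS T1 → mem=8 r[T1]=7 [OK]
9. LOAD T1 → mem=8 r[T1]=8 [LOAD]
10. LOAD T0 → mem=8 r[T0]=8 [LOAD]
11. CAS T1 → mem=9 r[T1]=8 [OK]
12. LOAD T1 → mem=9 r[T1]=9 [LOAD]
13. CAS T1 → mem=10 r[T1]=9 [OK]
14. LOAD T1 → mem=10 r[T1]=10 [LOAD]
15. CAS T0 → mem=10 r[T0]=8 [RETRY]
16. LOAD T0 → mem=10 r[T0]=10 [LOAD]
17. CAS T1 → mem=11 r[T1]=10 [OK]
18. CAS T0 → mem=11 r[T0]=10 [RETRY]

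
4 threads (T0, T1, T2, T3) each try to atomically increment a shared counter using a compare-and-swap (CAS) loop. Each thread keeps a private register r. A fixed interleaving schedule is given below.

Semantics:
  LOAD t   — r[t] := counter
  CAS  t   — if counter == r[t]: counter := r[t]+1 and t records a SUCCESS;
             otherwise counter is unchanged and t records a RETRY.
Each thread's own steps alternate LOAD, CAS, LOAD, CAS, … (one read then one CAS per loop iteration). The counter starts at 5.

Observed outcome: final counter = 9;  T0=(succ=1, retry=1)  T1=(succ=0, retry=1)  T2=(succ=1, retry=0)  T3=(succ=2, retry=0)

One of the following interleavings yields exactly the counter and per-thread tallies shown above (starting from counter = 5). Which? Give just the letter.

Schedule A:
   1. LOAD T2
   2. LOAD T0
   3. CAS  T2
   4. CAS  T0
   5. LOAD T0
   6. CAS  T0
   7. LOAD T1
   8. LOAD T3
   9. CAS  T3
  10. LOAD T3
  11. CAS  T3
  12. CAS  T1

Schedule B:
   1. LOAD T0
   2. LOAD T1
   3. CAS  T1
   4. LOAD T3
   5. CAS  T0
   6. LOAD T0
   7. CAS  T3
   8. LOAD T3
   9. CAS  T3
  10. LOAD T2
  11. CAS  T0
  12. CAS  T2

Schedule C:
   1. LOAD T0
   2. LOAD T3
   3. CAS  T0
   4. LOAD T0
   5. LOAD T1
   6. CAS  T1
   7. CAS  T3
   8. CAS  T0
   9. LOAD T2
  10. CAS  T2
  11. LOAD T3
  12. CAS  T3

Tracing schedule A:
[1] T2.load  rd  (counter 5, T2.r 5)
[2] T0.load  rd  (counter 5, T0.r 5)
[3] T2.cas  hit  (counter 6, T2.r 5)
[4] T0.cas  miss  (counter 6, T0.r 5)
[5] T0.load  rd  (counter 6, T0.r 6)
[6] T0.cas  hit  (counter 7, T0.r 6)
[7] T1.load  rd  (counter 7, T1.r 7)
[8] T3.load  rd  (counter 7, T3.r 7)
[9] T3.cas  hit  (counter 8, T3.r 7)
[10] T3.load  rd  (counter 8, T3.r 8)
[11] T3.cas  hit  (counter 9, T3.r 8)
[12] T1.cas  miss  (counter 9, T1.r 7)

A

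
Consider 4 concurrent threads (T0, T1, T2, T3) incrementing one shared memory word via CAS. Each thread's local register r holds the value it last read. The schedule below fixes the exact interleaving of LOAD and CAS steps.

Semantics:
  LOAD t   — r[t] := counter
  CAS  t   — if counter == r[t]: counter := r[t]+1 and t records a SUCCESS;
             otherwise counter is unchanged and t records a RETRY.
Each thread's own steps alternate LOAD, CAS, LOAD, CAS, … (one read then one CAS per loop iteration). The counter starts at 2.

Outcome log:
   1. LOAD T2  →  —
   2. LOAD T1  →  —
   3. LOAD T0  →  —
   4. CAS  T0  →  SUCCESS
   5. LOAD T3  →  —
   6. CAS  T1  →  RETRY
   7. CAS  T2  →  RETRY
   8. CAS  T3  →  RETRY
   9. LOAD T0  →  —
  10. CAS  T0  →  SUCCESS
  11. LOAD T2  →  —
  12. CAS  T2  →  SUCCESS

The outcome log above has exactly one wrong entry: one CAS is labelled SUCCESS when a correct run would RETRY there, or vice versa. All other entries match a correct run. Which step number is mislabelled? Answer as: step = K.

step = 8

Correct run:
T2 LOAD — after: cnt=2, r=2 — load
T1 LOAD — after: cnt=2, r=2 — load
T0 LOAD — after: cnt=2, r=2 — load
T0 CAS — after: cnt=3, r=2 — ok
T3 LOAD — after: cnt=3, r=3 — load
T1 CAS — after: cnt=3, r=2 — retry
T2 CAS — after: cnt=3, r=2 — retry
T3 CAS — after: cnt=4, r=3 — ok
T0 LOAD — after: cnt=4, r=4 — load
T0 CAS — after: cnt=5, r=4 — ok
T2 LOAD — after: cnt=5, r=5 — load
T2 CAS — after: cnt=6, r=5 — ok
Mismatch at 8.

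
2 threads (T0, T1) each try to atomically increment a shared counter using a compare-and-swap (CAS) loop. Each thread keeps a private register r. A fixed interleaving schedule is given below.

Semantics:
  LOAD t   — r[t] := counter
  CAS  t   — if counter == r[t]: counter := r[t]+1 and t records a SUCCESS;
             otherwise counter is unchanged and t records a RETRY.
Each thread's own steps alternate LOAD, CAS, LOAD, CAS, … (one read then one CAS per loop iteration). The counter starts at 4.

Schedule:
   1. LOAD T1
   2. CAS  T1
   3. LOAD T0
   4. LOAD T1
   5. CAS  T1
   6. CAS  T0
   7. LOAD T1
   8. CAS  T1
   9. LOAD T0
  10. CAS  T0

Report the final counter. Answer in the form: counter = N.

#1 T1 reads 4
#2 T1 CAS(4→5) writes; counter now 5
#3 T0 reads 5
#4 T1 reads 5
#5 T1 CAS(5→6) writes; counter now 6
#6 T0 CAS(5→6) fails; counter now 6
#7 T1 reads 6
#8 T1 CAS(6→7) writes; counter now 7
#9 T0 reads 7
#10 T0 CAS(7→8) writes; counter now 8

counter = 8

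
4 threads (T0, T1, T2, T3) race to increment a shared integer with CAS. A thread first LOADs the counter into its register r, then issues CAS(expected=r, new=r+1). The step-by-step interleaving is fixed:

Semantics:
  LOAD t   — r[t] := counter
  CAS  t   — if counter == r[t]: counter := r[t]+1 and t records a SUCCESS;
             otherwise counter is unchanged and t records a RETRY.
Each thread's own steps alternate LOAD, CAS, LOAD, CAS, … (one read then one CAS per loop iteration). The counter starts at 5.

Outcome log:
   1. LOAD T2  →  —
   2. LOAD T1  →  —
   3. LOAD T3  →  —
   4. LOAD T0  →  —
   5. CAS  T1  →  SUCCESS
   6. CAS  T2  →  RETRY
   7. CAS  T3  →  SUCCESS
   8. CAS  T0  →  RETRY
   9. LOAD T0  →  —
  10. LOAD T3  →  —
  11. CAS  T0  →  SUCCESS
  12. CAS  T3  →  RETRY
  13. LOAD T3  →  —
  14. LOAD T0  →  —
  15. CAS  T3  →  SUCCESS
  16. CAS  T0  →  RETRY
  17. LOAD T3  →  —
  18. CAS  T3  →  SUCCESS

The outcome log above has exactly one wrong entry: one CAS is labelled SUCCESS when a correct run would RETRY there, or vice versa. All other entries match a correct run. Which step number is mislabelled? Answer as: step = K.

Reference trace:
   1) LOAD T2:  M=5  r_T2=5
   2) LOAD T1:  M=5  r_T1=5
   3) LOAD T3:  M=5  r_T3=5
   4) LOAD T0:  M=5  r_T0=5
   5) CAS  T1:  M=6  r_T1=5 ✓
   6) CAS  T2:  M=6  r_T2=5 ✗
   7) CAS  T3:  M=6  r_T3=5 ✗
   8) CAS  T0:  M=6  r_T0=5 ✗
   9) LOAD T0:  M=6  r_T0=6
  10) LOAD T3:  M=6  r_T3=6
  11) CAS  T0:  M=7  r_T0=6 ✓
  12) CAS  T3:  M=7  r_T3=6 ✗
  13) LOAD T3:  M=7  r_T3=7
  14) LOAD T0:  M=7  r_T0=7
  15) CAS  T3:  M=8  r_T3=7 ✓
  16) CAS  T0:  M=8  r_T0=7 ✗
  17) LOAD T3:  M=8  r_T3=8
  18) CAS  T3:  M=9  r_T3=8 ✓
Log disagrees first at step 7.

step = 7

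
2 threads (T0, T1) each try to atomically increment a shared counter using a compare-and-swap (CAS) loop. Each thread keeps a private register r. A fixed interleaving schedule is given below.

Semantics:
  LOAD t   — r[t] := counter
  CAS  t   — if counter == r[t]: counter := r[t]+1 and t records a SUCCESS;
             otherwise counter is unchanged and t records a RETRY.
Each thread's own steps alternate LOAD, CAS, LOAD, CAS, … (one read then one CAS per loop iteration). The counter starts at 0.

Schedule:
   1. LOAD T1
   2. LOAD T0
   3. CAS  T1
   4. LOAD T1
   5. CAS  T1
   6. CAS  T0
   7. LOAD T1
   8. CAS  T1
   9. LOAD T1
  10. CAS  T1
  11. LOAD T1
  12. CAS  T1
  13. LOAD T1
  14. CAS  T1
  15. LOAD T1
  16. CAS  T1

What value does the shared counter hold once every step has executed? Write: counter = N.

T1 LOAD — after: cnt=0, r=0 — load
T0 LOAD — after: cnt=0, r=0 — load
T1 CAS — after: cnt=1, r=0 — ok
T1 LOAD — after: cnt=1, r=1 — load
T1 CAS — after: cnt=2, r=1 — ok
T0 CAS — after: cnt=2, r=0 — retry
T1 LOAD — after: cnt=2, r=2 — load
T1 CAS — after: cnt=3, r=2 — ok
T1 LOAD — after: cnt=3, r=3 — load
T1 CAS — after: cnt=4, r=3 — ok
T1 LOAD — after: cnt=4, r=4 — load
T1 CAS — after: cnt=5, r=4 — ok
T1 LOAD — after: cnt=5, r=5 — load
T1 CAS — after: cnt=6, r=5 — ok
T1 LOAD — after: cnt=6, r=6 — load
T1 CAS — after: cnt=7, r=6 — ok

counter = 7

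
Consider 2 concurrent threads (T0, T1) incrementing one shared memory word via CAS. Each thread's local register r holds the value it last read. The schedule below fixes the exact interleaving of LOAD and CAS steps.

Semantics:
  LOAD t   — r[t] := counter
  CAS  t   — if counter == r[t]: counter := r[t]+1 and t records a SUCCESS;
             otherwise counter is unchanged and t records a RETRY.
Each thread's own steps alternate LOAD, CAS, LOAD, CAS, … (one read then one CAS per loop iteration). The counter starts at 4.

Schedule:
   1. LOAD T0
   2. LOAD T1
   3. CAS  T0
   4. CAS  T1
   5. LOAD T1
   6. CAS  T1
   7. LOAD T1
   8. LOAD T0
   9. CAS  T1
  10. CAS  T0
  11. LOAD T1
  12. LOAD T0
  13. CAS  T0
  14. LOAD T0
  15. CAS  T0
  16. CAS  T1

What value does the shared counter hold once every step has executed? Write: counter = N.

counter = 9

   1) LOAD T0:  M=4  r_T0=4
   2) LOAD T1:  M=4  r_T1=4
   3) CAS  T0:  M=5  r_T0=4 ✓
   4) CAS  T1:  M=5  r_T1=4 ✗
   5) LOAD T1:  M=5  r_T1=5
   6) CAS  T1:  M=6  r_T1=5 ✓
   7) LOAD T1:  M=6  r_T1=6
   8) LOAD T0:  M=6  r_T0=6
   9) CAS  T1:  M=7  r_T1=6 ✓
  10) CAS  T0:  M=7  r_T0=6 ✗
  11) LOAD T1:  M=7  r_T1=7
  12) LOAD T0:  M=7  r_T0=7
  13) CAS  T0:  M=8  r_T0=7 ✓
  14) LOAD T0:  M=8  r_T0=8
  15) CAS  T0:  M=9  r_T0=8 ✓
  16) CAS  T1:  M=9  r_T1=7 ✗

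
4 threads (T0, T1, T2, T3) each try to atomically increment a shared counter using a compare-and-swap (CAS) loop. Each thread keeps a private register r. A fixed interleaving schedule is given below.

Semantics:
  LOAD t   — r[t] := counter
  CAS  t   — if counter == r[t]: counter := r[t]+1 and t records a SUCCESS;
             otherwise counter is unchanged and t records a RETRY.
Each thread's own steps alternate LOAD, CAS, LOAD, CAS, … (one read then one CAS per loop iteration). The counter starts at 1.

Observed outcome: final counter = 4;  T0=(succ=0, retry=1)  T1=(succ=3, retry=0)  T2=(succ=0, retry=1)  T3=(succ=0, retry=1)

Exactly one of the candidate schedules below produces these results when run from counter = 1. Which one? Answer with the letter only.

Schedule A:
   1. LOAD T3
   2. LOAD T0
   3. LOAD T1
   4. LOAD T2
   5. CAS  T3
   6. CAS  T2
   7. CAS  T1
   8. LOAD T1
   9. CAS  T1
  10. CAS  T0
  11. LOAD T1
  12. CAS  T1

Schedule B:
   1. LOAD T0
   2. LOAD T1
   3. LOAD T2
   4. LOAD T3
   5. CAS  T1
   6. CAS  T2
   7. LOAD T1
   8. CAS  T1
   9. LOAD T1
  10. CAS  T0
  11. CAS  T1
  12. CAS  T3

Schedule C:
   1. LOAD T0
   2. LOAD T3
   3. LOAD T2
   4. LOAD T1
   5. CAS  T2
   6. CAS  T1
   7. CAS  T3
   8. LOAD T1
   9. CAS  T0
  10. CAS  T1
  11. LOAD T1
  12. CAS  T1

B

Tracing schedule B:
#1 T0 reads 1
#2 T1 reads 1
#3 T2 reads 1
#4 T3 reads 1
#5 T1 CAS(1→2) writes; counter now 2
#6 T2 CAS(1→2) fails; counter now 2
#7 T1 reads 2
#8 T1 CAS(2→3) writes; counter now 3
#9 T1 reads 3
#10 T0 CAS(1→2) fails; counter now 3
#11 T1 CAS(3→4) writes; counter now 4
#12 T3 CAS(1→2) fails; counter now 4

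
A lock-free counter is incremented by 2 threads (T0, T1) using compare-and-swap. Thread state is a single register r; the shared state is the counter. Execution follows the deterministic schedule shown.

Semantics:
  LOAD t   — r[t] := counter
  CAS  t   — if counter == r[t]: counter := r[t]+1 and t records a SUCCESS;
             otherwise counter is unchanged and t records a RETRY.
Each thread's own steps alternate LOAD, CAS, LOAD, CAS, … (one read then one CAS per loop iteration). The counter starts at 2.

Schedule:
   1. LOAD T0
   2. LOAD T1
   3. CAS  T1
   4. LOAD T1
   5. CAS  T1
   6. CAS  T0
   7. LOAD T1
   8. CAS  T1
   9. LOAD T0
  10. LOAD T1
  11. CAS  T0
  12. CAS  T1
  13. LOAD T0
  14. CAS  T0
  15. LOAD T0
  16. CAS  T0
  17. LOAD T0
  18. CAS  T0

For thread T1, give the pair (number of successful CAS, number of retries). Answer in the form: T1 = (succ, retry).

T0 LOAD — after: cnt=2, r=2 — load
T1 LOAD — after: cnt=2, r=2 — load
T1 CAS — after: cnt=3, r=2 — ok
T1 LOAD — after: cnt=3, r=3 — load
T1 CAS — after: cnt=4, r=3 — ok
T0 CAS — after: cnt=4, r=2 — retry
T1 LOAD — after: cnt=4, r=4 — load
T1 CAS — after: cnt=5, r=4 — ok
T0 LOAD — after: cnt=5, r=5 — load
T1 LOAD — after: cnt=5, r=5 — load
T0 CAS — after: cnt=6, r=5 — ok
T1 CAS — after: cnt=6, r=5 — retry
T0 LOAD — after: cnt=6, r=6 — load
T0 CAS — after: cnt=7, r=6 — ok
T0 LOAD — after: cnt=7, r=7 — load
T0 CAS — after: cnt=8, r=7 — ok
T0 LOAD — after: cnt=8, r=8 — load
T0 CAS — after: cnt=9, r=8 — ok

T1 = (3, 1)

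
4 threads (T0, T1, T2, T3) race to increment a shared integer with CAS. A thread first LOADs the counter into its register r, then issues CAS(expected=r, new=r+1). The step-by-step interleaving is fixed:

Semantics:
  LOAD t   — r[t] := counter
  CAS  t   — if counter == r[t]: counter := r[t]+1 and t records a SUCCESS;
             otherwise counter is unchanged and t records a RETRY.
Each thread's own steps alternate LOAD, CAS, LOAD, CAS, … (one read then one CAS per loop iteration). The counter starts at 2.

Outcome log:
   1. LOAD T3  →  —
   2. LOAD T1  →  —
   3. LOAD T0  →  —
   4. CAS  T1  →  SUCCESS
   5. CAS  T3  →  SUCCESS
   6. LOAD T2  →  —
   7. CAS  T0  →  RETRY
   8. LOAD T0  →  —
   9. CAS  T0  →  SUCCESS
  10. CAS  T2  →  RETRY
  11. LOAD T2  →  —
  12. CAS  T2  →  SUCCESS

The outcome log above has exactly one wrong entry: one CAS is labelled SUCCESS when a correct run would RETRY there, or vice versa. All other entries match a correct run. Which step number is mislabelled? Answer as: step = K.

Reference trace:
step 1: T3 LOAD ⇒ load; ctr=2 reg=2
step 2: T1 LOAD ⇒ load; ctr=2 reg=2
step 3: T0 LOAD ⇒ load; ctr=2 reg=2
step 4: T1 CAS ⇒ ok; ctr=3 reg=2
step 5: T3 CAS ⇒ retry; ctr=3 reg=2
step 6: T2 LOAD ⇒ load; ctr=3 reg=3
step 7: T0 CAS ⇒ retry; ctr=3 reg=2
step 8: T0 LOAD ⇒ load; ctr=3 reg=3
step 9: T0 CAS ⇒ ok; ctr=4 reg=3
step 10: T2 CAS ⇒ retry; ctr=4 reg=3
step 11: T2 LOAD ⇒ load; ctr=4 reg=4
step 12: T2 CAS ⇒ ok; ctr=5 reg=4
Log disagrees first at step 5.

step = 5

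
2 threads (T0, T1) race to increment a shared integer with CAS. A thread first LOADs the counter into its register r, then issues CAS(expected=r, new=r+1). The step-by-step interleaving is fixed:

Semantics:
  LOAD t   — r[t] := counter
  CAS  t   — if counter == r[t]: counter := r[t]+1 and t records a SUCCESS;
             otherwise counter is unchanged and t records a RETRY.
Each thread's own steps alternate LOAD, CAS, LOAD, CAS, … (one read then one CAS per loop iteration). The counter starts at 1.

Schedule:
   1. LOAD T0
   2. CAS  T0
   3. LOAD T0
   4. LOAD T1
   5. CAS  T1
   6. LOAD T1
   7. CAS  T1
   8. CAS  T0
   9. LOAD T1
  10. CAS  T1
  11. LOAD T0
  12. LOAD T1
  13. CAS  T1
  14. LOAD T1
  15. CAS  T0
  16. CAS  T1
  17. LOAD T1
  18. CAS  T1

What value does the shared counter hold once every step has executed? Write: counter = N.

1. LOAD T0 → mem=1 r[T0]=1 [LOAD]
2. CAS T0 → mem=2 r[T0]=1 [OK]
3. LOAD T0 → mem=2 r[T0]=2 [LOAD]
4. LOAD T1 → mem=2 r[T1]=2 [LOAD]
5. CAS T1 → mem=3 r[T1]=2 [OK]
6. LOAD T1 → mem=3 r[T1]=3 [LOAD]
7. CAS T1 → mem=4 r[T1]=3 [OK]
8. CAS T0 → mem=4 r[T0]=2 [RETRY]
9. LOAD T1 → mem=4 r[T1]=4 [LOAD]
10. CAS T1 → mem=5 r[T1]=4 [OK]
11. LOAD T0 → mem=5 r[T0]=5 [LOAD]
12. LOAD T1 → mem=5 r[T1]=5 [LOAD]
13. CAS T1 → mem=6 r[T1]=5 [OK]
14. LOAD T1 → mem=6 r[T1]=6 [LOAD]
15. CAS T0 → mem=6 r[T0]=5 [RETRY]
16. CAS T1 → mem=7 r[T1]=6 [OK]
17. LOAD T1 → mem=7 r[T1]=7 [LOAD]
18. CAS T1 → mem=8 r[T1]=7 [OK]

counter = 8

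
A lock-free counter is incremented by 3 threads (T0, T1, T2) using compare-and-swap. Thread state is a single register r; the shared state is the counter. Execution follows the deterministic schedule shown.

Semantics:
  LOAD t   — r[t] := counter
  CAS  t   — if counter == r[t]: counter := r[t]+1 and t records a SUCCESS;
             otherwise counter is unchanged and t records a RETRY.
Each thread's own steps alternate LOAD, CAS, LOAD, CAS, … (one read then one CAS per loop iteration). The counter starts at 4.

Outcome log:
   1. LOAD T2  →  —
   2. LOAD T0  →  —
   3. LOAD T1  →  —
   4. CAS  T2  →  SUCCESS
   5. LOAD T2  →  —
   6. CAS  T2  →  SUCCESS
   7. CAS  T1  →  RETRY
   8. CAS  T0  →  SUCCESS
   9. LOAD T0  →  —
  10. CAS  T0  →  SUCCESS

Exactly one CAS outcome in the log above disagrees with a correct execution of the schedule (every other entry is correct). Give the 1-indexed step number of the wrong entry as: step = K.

step = 8

Reference trace:
1. LOAD T2 → mem=4 r[T2]=4 [LOAD]
2. LOAD T0 → mem=4 r[T0]=4 [LOAD]
3. LOAD T1 → mem=4 r[T1]=4 [LOAD]
4. CAS T2 → mem=5 r[T2]=4 [OK]
5. LOAD T2 → mem=5 r[T2]=5 [LOAD]
6. CAS T2 → mem=6 r[T2]=5 [OK]
7. CAS T1 → mem=6 r[T1]=4 [RETRY]
8. CAS T0 → mem=6 r[T0]=4 [RETRY]
9. LOAD T0 → mem=6 r[T0]=6 [LOAD]
10. CAS T0 → mem=7 r[T0]=6 [OK]
Mismatch at 8.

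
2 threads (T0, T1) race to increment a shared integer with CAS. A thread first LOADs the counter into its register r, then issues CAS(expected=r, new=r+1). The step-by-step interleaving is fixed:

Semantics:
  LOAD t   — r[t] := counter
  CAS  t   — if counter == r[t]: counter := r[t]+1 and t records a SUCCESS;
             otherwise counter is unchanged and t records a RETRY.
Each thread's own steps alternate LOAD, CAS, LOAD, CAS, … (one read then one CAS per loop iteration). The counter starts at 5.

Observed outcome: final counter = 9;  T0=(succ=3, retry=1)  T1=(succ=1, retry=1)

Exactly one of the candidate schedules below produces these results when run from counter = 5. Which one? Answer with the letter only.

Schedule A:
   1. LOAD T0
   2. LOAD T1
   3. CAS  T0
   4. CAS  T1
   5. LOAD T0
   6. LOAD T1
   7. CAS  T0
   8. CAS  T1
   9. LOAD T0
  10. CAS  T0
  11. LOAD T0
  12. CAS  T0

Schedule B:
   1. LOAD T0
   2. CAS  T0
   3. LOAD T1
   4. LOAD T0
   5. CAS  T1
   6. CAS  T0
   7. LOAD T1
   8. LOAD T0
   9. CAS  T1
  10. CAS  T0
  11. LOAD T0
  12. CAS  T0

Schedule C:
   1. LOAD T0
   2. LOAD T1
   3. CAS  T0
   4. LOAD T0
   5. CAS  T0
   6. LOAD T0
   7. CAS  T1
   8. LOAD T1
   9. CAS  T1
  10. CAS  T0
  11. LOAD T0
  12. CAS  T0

Run C:
1. LOAD T0 → mem=5 r[T0]=5 [LOAD]
2. LOAD T1 → mem=5 r[T1]=5 [LOAD]
3. CAS T0 → mem=6 r[T0]=5 [OK]
4. LOAD T0 → mem=6 r[T0]=6 [LOAD]
5. CAS T0 → mem=7 r[T0]=6 [OK]
6. LOAD T0 → mem=7 r[T0]=7 [LOAD]
7. CAS T1 → mem=7 r[T1]=5 [RETRY]
8. LOAD T1 → mem=7 r[T1]=7 [LOAD]
9. CAS T1 → mem=8 r[T1]=7 [OK]
10. CAS T0 → mem=8 r[T0]=7 [RETRY]
11. LOAD T0 → mem=8 r[T0]=8 [LOAD]
12. CAS T0 → mem=9 r[T0]=8 [OK]

C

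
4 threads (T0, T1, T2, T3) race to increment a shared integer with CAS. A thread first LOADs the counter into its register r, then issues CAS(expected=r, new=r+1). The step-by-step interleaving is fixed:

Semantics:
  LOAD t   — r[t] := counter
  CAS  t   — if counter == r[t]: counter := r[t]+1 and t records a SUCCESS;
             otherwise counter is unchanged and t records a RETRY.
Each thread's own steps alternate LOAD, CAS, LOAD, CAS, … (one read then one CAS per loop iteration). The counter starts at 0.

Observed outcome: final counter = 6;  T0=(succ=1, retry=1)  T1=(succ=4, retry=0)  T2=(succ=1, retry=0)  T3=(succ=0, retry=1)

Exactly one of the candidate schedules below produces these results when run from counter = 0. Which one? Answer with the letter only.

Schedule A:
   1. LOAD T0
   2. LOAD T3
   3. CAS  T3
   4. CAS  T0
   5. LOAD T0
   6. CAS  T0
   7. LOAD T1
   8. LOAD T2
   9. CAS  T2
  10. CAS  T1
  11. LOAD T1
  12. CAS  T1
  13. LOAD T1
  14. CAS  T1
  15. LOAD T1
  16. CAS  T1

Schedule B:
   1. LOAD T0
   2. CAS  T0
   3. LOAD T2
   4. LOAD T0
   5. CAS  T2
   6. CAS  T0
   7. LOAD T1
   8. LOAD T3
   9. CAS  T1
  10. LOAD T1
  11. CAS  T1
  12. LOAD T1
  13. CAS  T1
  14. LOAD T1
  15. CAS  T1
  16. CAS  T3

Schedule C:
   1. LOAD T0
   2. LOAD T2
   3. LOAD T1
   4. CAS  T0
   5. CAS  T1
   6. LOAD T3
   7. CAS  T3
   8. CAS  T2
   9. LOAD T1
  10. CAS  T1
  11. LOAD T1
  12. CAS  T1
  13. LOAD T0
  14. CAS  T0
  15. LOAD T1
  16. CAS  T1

Tracing schedule B:
   1) LOAD T0:  M=0  r_T0=0
   2) CAS  T0:  M=1  r_T0=0 ✓
   3) LOAD T2:  M=1  r_T2=1
   4) LOAD T0:  M=1  r_T0=1
   5) CAS  T2:  M=2  r_T2=1 ✓
   6) CAS  T0:  M=2  r_T0=1 ✗
   7) LOAD T1:  M=2  r_T1=2
   8) LOAD T3:  M=2  r_T3=2
   9) CAS  T1:  M=3  r_T1=2 ✓
  10) LOAD T1:  M=3  r_T1=3
  11) CAS  T1:  M=4  r_T1=3 ✓
  12) LOAD T1:  M=4  r_T1=4
  13) CAS  T1:  M=5  r_T1=4 ✓
  14) LOAD T1:  M=5  r_T1=5
  15) CAS  T1:  M=6  r_T1=5 ✓
  16) CAS  T3:  M=6  r_T3=2 ✗

B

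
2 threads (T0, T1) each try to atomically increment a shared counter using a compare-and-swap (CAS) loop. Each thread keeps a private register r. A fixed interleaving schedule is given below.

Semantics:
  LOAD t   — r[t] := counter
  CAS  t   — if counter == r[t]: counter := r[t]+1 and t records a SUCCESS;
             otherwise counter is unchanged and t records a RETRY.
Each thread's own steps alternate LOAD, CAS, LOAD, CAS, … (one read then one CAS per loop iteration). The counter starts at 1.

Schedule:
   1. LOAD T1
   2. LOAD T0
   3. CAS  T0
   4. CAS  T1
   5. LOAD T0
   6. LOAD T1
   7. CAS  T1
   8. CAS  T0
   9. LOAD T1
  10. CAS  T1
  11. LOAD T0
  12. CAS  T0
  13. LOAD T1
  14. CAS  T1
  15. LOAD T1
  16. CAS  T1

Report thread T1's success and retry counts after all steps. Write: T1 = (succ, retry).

T1 = (4, 1)

#1 T1 reads 1
#2 T0 reads 1
#3 T0 CAS(1→2) writes; counter now 2
#4 T1 CAS(1→2) fails; counter now 2
#5 T0 reads 2
#6 T1 reads 2
#7 T1 CAS(2→3) writes; counter now 3
#8 T0 CAS(2→3) fails; counter now 3
#9 T1 reads 3
#10 T1 CAS(3→4) writes; counter now 4
#11 T0 reads 4
#12 T0 CAS(4→5) writes; counter now 5
#13 T1 reads 5
#14 T1 CAS(5→6) writes; counter now 6
#15 T1 reads 6
#16 T1 CAS(6→7) writes; counter now 7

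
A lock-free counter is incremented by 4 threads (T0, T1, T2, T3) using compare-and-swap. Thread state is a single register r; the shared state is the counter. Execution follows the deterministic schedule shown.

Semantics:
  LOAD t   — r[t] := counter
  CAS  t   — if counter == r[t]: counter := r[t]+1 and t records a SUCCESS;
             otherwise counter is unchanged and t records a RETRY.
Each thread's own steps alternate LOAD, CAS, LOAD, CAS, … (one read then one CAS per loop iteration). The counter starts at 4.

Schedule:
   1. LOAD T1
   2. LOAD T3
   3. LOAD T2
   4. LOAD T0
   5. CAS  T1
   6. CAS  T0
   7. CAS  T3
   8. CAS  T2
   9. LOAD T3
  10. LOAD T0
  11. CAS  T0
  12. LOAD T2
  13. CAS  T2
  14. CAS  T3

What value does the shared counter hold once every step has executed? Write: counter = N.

counter = 7

step 1: T1 LOAD ⇒ load; ctr=4 reg=4
step 2: T3 LOAD ⇒ load; ctr=4 reg=4
step 3: T2 LOAD ⇒ load; ctr=4 reg=4
step 4: T0 LOAD ⇒ load; ctr=4 reg=4
step 5: T1 CAS ⇒ ok; ctr=5 reg=4
step 6: T0 CAS ⇒ retry; ctr=5 reg=4
step 7: T3 CAS ⇒ retry; ctr=5 reg=4
step 8: T2 CAS ⇒ retry; ctr=5 reg=4
step 9: T3 LOAD ⇒ load; ctr=5 reg=5
step 10: T0 LOAD ⇒ load; ctr=5 reg=5
step 11: T0 CAS ⇒ ok; ctr=6 reg=5
step 12: T2 LOAD ⇒ load; ctr=6 reg=6
step 13: T2 CAS ⇒ ok; ctr=7 reg=6
step 14: T3 CAS ⇒ retry; ctr=7 reg=5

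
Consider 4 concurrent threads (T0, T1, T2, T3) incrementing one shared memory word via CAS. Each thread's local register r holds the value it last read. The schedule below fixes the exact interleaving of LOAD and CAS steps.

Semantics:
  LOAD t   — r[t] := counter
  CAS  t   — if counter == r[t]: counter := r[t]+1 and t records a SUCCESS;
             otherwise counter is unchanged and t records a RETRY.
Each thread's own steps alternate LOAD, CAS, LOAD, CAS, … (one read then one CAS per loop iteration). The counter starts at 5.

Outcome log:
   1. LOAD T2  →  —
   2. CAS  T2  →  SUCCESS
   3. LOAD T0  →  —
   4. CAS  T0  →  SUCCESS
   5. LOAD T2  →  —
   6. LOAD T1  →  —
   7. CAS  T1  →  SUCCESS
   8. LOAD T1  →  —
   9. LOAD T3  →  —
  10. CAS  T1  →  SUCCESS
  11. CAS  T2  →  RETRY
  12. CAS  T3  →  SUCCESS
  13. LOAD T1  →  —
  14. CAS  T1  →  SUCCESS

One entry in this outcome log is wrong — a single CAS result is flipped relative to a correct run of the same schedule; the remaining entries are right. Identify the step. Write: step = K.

Reference trace:
   1) LOAD T2:  M=5  r_T2=5
   2) CAS  T2:  M=6  r_T2=5 ✓
   3) LOAD T0:  M=6  r_T0=6
   4) CAS  T0:  M=7  r_T0=6 ✓
   5) LOAD T2:  M=7  r_T2=7
   6) LOAD T1:  M=7  r_T1=7
   7) CAS  T1:  M=8  r_T1=7 ✓
   8) LOAD T1:  M=8  r_T1=8
   9) LOAD T3:  M=8  r_T3=8
  10) CAS  T1:  M=9  r_T1=8 ✓
  11) CAS  T2:  M=9  r_T2=7 ✗
  12) CAS  T3:  M=9  r_T3=8 ✗
  13) LOAD T1:  M=9  r_T1=9
  14) CAS  T1:  M=10  r_T1=9 ✓
Mismatch at 12.

step = 12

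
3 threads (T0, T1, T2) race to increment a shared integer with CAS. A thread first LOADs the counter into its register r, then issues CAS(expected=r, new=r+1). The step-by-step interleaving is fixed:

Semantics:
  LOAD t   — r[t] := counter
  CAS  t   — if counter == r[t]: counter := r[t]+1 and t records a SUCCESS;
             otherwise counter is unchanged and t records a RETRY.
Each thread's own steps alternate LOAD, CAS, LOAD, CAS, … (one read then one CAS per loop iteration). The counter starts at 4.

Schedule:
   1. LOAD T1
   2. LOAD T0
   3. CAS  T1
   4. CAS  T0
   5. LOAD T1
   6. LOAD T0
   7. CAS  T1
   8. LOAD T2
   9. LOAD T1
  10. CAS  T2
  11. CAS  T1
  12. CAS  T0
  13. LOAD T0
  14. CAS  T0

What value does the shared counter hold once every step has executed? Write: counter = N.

counter = 8

1. LOAD T1 → mem=4 r[T1]=4 [LOAD]
2. LOAD T0 → mem=4 r[T0]=4 [LOAD]
3. CAS T1 → mem=5 r[T1]=4 [OK]
4. CAS T0 → mem=5 r[T0]=4 [RETRY]
5. LOAD T1 → mem=5 r[T1]=5 [LOAD]
6. LOAD T0 → mem=5 r[T0]=5 [LOAD]
7. CAS T1 → mem=6 r[T1]=5 [OK]
8. LOAD T2 → mem=6 r[T2]=6 [LOAD]
9. LOAD T1 → mem=6 r[T1]=6 [LOAD]
10. CAS T2 → mem=7 r[T2]=6 [OK]
11. CAS T1 → mem=7 r[T1]=6 [RETRY]
12. CAS T0 → mem=7 r[T0]=5 [RETRY]
13. LOAD T0 → mem=7 r[T0]=7 [LOAD]
14. CAS T0 → mem=8 r[T0]=7 [OK]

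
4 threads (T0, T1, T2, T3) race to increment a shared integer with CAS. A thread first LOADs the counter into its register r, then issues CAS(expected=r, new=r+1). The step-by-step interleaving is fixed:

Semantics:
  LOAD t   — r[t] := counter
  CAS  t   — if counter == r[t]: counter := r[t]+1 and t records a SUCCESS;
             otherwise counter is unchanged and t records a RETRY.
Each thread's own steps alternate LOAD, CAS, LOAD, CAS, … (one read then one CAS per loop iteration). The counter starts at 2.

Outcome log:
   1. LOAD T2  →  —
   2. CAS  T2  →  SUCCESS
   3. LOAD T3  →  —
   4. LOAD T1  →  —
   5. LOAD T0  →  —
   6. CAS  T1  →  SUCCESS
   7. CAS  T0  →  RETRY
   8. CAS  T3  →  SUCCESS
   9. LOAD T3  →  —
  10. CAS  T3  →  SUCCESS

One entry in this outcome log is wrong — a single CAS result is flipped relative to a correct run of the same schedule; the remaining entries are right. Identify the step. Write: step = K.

Reference trace:
step 1: T2 LOAD ⇒ load; ctr=2 reg=2
step 2: T2 CAS ⇒ ok; ctr=3 reg=2
step 3: T3 LOAD ⇒ load; ctr=3 reg=3
step 4: T1 LOAD ⇒ load; ctr=3 reg=3
step 5: T0 LOAD ⇒ load; ctr=3 reg=3
step 6: T1 CAS ⇒ ok; ctr=4 reg=3
step 7: T0 CAS ⇒ retry; ctr=4 reg=3
step 8: T3 CAS ⇒ retry; ctr=4 reg=3
step 9: T3 LOAD ⇒ load; ctr=4 reg=4
step 10: T3 CAS ⇒ ok; ctr=5 reg=4
Flip is step 8.

step = 8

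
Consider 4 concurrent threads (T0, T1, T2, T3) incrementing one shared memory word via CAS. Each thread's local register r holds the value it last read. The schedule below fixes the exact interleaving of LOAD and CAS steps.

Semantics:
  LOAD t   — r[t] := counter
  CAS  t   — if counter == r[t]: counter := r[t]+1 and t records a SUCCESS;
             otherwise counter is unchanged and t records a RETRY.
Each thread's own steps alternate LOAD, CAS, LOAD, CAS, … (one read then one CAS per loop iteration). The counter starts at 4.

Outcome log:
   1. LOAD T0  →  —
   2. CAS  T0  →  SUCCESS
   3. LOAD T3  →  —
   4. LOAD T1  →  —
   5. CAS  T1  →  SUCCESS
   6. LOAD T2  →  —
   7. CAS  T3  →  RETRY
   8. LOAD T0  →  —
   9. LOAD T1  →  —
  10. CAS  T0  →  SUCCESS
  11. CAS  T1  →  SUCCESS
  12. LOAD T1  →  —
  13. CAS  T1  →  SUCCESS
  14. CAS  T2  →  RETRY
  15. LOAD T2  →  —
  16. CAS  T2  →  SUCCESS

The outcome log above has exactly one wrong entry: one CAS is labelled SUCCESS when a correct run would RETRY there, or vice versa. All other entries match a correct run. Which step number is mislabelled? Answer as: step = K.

Correct run:
T0 LOAD — after: cnt=4, r=4 — load
T0 CAS — after: cnt=5, r=4 — ok
T3 LOAD — after: cnt=5, r=5 — load
T1 LOAD — after: cnt=5, r=5 — load
T1 CAS — after: cnt=6, r=5 — ok
T2 LOAD — after: cnt=6, r=6 — load
T3 CAS — after: cnt=6, r=5 — retry
T0 LOAD — after: cnt=6, r=6 — load
T1 LOAD — after: cnt=6, r=6 — load
T0 CAS — after: cnt=7, r=6 — ok
T1 CAS — after: cnt=7, r=6 — retry
T1 LOAD — after: cnt=7, r=7 — load
T1 CAS — after: cnt=8, r=7 — ok
T2 CAS — after: cnt=8, r=6 — retry
T2 LOAD — after: cnt=8, r=8 — load
T2 CAS — after: cnt=9, r=8 — ok
Mismatch at 11.

step = 11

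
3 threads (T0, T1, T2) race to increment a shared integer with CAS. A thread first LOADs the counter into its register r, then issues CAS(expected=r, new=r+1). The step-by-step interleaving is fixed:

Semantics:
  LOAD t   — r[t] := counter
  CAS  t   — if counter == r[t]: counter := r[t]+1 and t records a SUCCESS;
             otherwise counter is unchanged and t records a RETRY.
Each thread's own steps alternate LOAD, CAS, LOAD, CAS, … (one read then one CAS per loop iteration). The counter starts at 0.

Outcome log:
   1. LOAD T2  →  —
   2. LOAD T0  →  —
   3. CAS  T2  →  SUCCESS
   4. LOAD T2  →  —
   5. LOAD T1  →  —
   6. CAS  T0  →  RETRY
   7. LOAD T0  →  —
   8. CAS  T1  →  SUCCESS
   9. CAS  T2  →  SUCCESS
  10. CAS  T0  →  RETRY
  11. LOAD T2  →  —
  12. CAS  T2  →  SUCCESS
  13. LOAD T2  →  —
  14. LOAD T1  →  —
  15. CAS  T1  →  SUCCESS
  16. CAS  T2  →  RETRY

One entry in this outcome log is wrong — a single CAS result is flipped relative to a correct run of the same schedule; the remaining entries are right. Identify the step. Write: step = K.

Reference trace:
#1 T2 reads 0
#2 T0 reads 0
#3 T2 CAS(0→1) writes; counter now 1
#4 T2 reads 1
#5 T1 reads 1
#6 T0 CAS(0→1) fails; counter now 1
#7 T0 reads 1
#8 T1 CAS(1→2) writes; counter now 2
#9 T2 CAS(1→2) fails; counter now 2
#10 T0 CAS(1→2) fails; counter now 2
#11 T2 reads 2
#12 T2 CAS(2→3) writes; counter now 3
#13 T2 reads 3
#14 T1 reads 3
#15 T1 CAS(3→4) writes; counter now 4
#16 T2 CAS(3→4) fails; counter now 4
Log disagrees first at step 9.

step = 9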